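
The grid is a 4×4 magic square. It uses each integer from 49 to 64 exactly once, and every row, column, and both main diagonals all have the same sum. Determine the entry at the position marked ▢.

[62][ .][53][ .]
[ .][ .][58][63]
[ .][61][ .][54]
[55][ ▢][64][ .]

50

The entries are 49 through 64, which sum to 904, so each line sums to 904/4 = 226.
The remaining cell in column 3 is (3,3) = 226 − 175 = 51.
Anti-diagonal needs 226; the known cells sum to 174, so (1,4) = 52.
Row 1: 62 + 53 + 52 + ? = 226, so (1,2) = 59.
Row 3 must total 226; the given cells sum to 166, so (3,1) = 60.
Using column 1: 62 + 60 + 55 + ? → (2,1) = 226 − 177 = 49.
Column 4: 52 + 63 + 54 + ? = 226, so (4,4) = 57.
Main diagonal: 62 + 51 + 57 + ? = 226, so (2,2) = 56.
Row 4: 55 + 64 + 57 + ? = 226, so (4,2) = 50.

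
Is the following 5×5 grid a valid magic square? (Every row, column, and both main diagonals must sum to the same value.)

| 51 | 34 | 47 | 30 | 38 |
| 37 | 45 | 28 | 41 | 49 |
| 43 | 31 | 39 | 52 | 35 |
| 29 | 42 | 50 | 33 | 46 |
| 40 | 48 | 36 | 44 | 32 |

Yes

Row 1: 51 + 34 + 47 + 30 + 38 = 200.
Row 2: 37 + 45 + 28 + 41 + 49 = 200.
Row 3: 43 + 31 + 39 + 52 + 35 = 200.
Row 4: 29 + 42 + 50 + 33 + 46 = 200.
Row 5: 40 + 48 + 36 + 44 + 32 = 200.
Column 1: 51 + 37 + 43 + 29 + 40 = 200.
Column 2: 34 + 45 + 31 + 42 + 48 = 200.
Column 3: 47 + 28 + 39 + 50 + 36 = 200.
Column 4: 30 + 41 + 52 + 33 + 44 = 200.
Column 5: 38 + 49 + 35 + 46 + 32 = 200.
Main diagonal: 51 + 45 + 39 + 33 + 32 = 200.
Anti-diagonal: 38 + 41 + 39 + 42 + 40 = 200.
All lines sum to 200.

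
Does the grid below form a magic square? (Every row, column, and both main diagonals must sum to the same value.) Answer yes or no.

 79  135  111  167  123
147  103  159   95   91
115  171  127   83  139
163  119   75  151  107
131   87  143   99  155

No — column 5 sums to 615 but column 1 sums to 635.

Row 1: 79 + 135 + 111 + 167 + 123 = 615.
Row 2: 147 + 103 + 159 + 95 + 91 = 595.
Row 3: 115 + 171 + 127 + 83 + 139 = 635.
Row 4: 163 + 119 + 75 + 151 + 107 = 615.
Row 5: 131 + 87 + 143 + 99 + 155 = 615.
Column 1: 79 + 147 + 115 + 163 + 131 = 635.
Column 2: 135 + 103 + 171 + 119 + 87 = 615.
Column 3: 111 + 159 + 127 + 75 + 143 = 615.
Column 4: 167 + 95 + 83 + 151 + 99 = 595.
Column 5: 123 + 91 + 139 + 107 + 155 = 615.
Main diagonal: 79 + 103 + 127 + 151 + 155 = 615.
Anti-diagonal: 123 + 95 + 127 + 119 + 131 = 595.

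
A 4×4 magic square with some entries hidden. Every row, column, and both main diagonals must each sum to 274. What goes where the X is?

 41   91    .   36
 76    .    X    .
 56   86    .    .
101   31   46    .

From row 1, 274 − (41 + 91 + 36) gives (1,3) = 106.
From row 4, 274 − (101 + 31 + 46) gives (4,4) = 96.
Using column 2: 91 + 86 + 31 + ? → (2,2) = 274 − 208 = 66.
The remaining cell in main diagonal is (3,3) = 274 − 203 = 71.
From anti-diagonal, 274 − (36 + 86 + 101) gives (2,3) = 51.

51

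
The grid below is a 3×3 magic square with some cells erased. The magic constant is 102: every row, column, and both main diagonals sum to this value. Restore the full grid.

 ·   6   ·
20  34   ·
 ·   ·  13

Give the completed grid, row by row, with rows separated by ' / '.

Using row 2: 20 + 34 + ? → (2,3) = 102 − 54 = 48.
Column 2: 6 + 34 + ? = 102, so (3,2) = 62.
Using column 3: 48 + 13 + ? → (1,3) = 102 − 61 = 41.
From main diagonal, 102 − (34 + 13) gives (1,1) = 55.
From anti-diagonal, 102 − (41 + 34) gives (3,1) = 27.

55 6 41 / 20 34 48 / 27 62 13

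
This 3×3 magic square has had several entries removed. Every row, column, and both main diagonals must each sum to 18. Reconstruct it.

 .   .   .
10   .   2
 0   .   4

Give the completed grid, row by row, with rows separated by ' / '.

8 -2 12 / 10 6 2 / 0 14 4

Using row 2: 10 + 2 + ? → (2,2) = 18 − 12 = 6.
Row 3 needs 18; the known cells sum to 4, so (3,2) = 14.
Column 1 must total 18; the given cells sum to 10, so (1,1) = 8.
From column 2, 18 − (6 + 14) gives (1,2) = -2.
Column 3 must total 18; the given cells sum to 6, so (1,3) = 12.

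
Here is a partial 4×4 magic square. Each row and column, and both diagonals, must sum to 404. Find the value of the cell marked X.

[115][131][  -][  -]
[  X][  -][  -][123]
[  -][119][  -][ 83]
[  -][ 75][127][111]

Row 4 must total 404; the given cells sum to 313, so (4,1) = 91.
The remaining cell in column 2 is (2,2) = 404 − 325 = 79.
Column 4 needs 404; the known cells sum to 317, so (1,4) = 87.
Main diagonal needs 404; the known cells sum to 305, so (3,3) = 99.
The remaining cell in anti-diagonal is (2,3) = 404 − 297 = 107.
Row 1 must total 404; the given cells sum to 333, so (1,3) = 71.
Row 2 needs 404; the known cells sum to 309, so (2,1) = 95.

95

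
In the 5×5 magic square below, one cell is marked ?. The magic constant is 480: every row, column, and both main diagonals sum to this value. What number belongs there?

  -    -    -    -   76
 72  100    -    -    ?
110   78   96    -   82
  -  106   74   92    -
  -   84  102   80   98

104

Using row 3: 110 + 78 + 96 + 82 + ? → (3,4) = 480 − 366 = 114.
Using row 5: 84 + 102 + 80 + 98 + ? → (5,1) = 480 − 364 = 116.
Column 2 needs 480; the known cells sum to 368, so (1,2) = 112.
From main diagonal, 480 − (100 + 96 + 92 + 98) gives (1,1) = 94.
Anti-diagonal needs 480; the known cells sum to 394, so (2,4) = 86.
Column 1 must total 480; the given cells sum to 392, so (4,1) = 88.
Column 4 needs 480; the known cells sum to 372, so (1,4) = 108.
Row 1 needs 480; the known cells sum to 390, so (1,3) = 90.
Row 4 needs 480; the known cells sum to 360, so (4,5) = 120.
Column 3 must total 480; the given cells sum to 362, so (2,3) = 118.
Column 5: 76 + 82 + 120 + 98 + ? = 480, so (2,5) = 104.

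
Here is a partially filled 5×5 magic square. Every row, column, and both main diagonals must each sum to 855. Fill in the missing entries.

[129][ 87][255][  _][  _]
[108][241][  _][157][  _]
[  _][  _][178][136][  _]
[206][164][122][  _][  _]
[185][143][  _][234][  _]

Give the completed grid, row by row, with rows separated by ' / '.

129 87 255 213 171 / 108 241 199 157 150 / 227 220 178 136 94 / 206 164 122 115 248 / 185 143 101 234 192

Column 1 needs 855; the known cells sum to 628, so (3,1) = 227.
The remaining cell in column 2 is (3,2) = 855 − 635 = 220.
From anti-diagonal, 855 − (157 + 178 + 164 + 185) gives (1,5) = 171.
From row 1, 855 − (129 + 87 + 255 + 171) gives (1,4) = 213.
From row 3, 855 − (227 + 220 + 178 + 136) gives (3,5) = 94.
Column 4: 213 + 157 + 136 + 234 + ? = 855, so (4,4) = 115.
Using main diagonal: 129 + 241 + 178 + 115 + ? → (5,5) = 855 − 663 = 192.
The remaining cell in row 4 is (4,5) = 855 − 607 = 248.
The remaining cell in row 5 is (5,3) = 855 − 754 = 101.
Column 3 must total 855; the given cells sum to 656, so (2,3) = 199.
Column 5 needs 855; the known cells sum to 705, so (2,5) = 150.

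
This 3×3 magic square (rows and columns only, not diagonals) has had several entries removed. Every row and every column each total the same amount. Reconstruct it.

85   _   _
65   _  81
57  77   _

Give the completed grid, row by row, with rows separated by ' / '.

Column 1 is already complete: 85 + 65 + 57 = 207, so that is the magic constant.
Using row 2: 65 + 81 + ? → (2,2) = 207 − 146 = 61.
Row 3: 57 + 77 + ? = 207, so (3,3) = 73.
From column 2, 207 − (61 + 77) gives (1,2) = 69.
Column 3 needs 207; the known cells sum to 154, so (1,3) = 53.

85 69 53 / 65 61 81 / 57 77 73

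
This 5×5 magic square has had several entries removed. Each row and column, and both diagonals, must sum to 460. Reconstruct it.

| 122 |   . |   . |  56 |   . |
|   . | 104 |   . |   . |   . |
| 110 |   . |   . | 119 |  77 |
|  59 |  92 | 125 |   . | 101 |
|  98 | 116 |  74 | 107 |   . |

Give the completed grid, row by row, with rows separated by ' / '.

Row 4 needs 460; the known cells sum to 377, so (4,4) = 83.
Row 5 must total 460; the given cells sum to 395, so (5,5) = 65.
Column 1 needs 460; the known cells sum to 389, so (2,1) = 71.
Column 4 must total 460; the given cells sum to 365, so (2,4) = 95.
Main diagonal must total 460; the given cells sum to 374, so (3,3) = 86.
From anti-diagonal, 460 − (95 + 86 + 92 + 98) gives (1,5) = 89.
Row 3 must total 460; the given cells sum to 392, so (3,2) = 68.
Column 2: 104 + 68 + 92 + 116 + ? = 460, so (1,2) = 80.
The remaining cell in column 5 is (2,5) = 460 − 332 = 128.
Using row 1: 122 + 80 + 56 + 89 + ? → (1,3) = 460 − 347 = 113.
The remaining cell in row 2 is (2,3) = 460 − 398 = 62.

122 80 113 56 89 / 71 104 62 95 128 / 110 68 86 119 77 / 59 92 125 83 101 / 98 116 74 107 65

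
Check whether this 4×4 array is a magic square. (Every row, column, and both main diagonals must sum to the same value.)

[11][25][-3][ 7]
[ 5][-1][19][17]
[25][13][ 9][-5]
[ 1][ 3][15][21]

No — row 3 sums to 42 but anti-diagonal sums to 40.

Row 1: 11 + 25 + (-3) + 7 = 40.
Row 2: 5 + (-1) + 19 + 17 = 40.
Row 3: 25 + 13 + 9 + (-5) = 42.
Row 4: 1 + 3 + 15 + 21 = 40.
Column 1: 11 + 5 + 25 + 1 = 42.
Column 2: 25 + (-1) + 13 + 3 = 40.
Column 3: -3 + 19 + 9 + 15 = 40.
Column 4: 7 + 17 + (-5) + 21 = 40.
Main diagonal: 11 + (-1) + 9 + 21 = 40.
Anti-diagonal: 7 + 19 + 13 + 1 = 40.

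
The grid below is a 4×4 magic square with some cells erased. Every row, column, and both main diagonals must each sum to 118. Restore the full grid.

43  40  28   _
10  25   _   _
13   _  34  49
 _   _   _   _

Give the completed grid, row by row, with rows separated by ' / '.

43 40 28 7 / 10 25 37 46 / 13 22 34 49 / 52 31 19 16

Using row 1: 43 + 40 + 28 + ? → (1,4) = 118 − 111 = 7.
The remaining cell in row 3 is (3,2) = 118 − 96 = 22.
The remaining cell in column 1 is (4,1) = 118 − 66 = 52.
The remaining cell in column 2 is (4,2) = 118 − 87 = 31.
Using main diagonal: 43 + 25 + 34 + ? → (4,4) = 118 − 102 = 16.
Anti-diagonal: 7 + 22 + 52 + ? = 118, so (2,3) = 37.
Row 2 needs 118; the known cells sum to 72, so (2,4) = 46.
Using row 4: 52 + 31 + 16 + ? → (4,3) = 118 − 99 = 19.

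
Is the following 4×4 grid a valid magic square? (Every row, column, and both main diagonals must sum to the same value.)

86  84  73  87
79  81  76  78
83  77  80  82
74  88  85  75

Row 1: 86 + 84 + 73 + 87 = 330.
Row 2: 79 + 81 + 76 + 78 = 314.
Row 3: 83 + 77 + 80 + 82 = 322.
Row 4: 74 + 88 + 85 + 75 = 322.
Column 1: 86 + 79 + 83 + 74 = 322.
Column 2: 84 + 81 + 77 + 88 = 330.
Column 3: 73 + 76 + 80 + 85 = 314.
Column 4: 87 + 78 + 82 + 75 = 322.
Main diagonal: 86 + 81 + 80 + 75 = 322.
Anti-diagonal: 87 + 76 + 77 + 74 = 314.

No — row 3 sums to 322 but column 3 sums to 314.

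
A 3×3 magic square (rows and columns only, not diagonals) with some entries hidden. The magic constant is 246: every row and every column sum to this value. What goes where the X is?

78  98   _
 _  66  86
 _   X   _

Row 1 must total 246; the given cells sum to 176, so (1,3) = 70.
Row 2 must total 246; the given cells sum to 152, so (2,1) = 94.
From column 1, 246 − (78 + 94) gives (3,1) = 74.
Column 2 must total 246; the given cells sum to 164, so (3,2) = 82.

82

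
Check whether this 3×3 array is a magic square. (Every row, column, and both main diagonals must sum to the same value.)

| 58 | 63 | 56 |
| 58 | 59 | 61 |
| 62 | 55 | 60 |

Row 1: 58 + 63 + 56 = 177.
Row 2: 58 + 59 + 61 = 178.
Row 3: 62 + 55 + 60 = 177.
Column 1: 58 + 58 + 62 = 178.
Column 2: 63 + 59 + 55 = 177.
Column 3: 56 + 61 + 60 = 177.
Main diagonal: 58 + 59 + 60 = 177.
Anti-diagonal: 56 + 59 + 62 = 177.

No — row 2 sums to 178 but column 3 sums to 177.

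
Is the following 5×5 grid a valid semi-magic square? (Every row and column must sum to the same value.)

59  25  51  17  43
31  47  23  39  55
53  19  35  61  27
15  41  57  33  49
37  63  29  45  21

Row 1: 59 + 25 + 51 + 17 + 43 = 195.
Row 2: 31 + 47 + 23 + 39 + 55 = 195.
Row 3: 53 + 19 + 35 + 61 + 27 = 195.
Row 4: 15 + 41 + 57 + 33 + 49 = 195.
Row 5: 37 + 63 + 29 + 45 + 21 = 195.
Column 1: 59 + 31 + 53 + 15 + 37 = 195.
Column 2: 25 + 47 + 19 + 41 + 63 = 195.
Column 3: 51 + 23 + 35 + 57 + 29 = 195.
Column 4: 17 + 39 + 61 + 33 + 45 = 195.
Column 5: 43 + 55 + 27 + 49 + 21 = 195.
All lines sum to 195.

Yes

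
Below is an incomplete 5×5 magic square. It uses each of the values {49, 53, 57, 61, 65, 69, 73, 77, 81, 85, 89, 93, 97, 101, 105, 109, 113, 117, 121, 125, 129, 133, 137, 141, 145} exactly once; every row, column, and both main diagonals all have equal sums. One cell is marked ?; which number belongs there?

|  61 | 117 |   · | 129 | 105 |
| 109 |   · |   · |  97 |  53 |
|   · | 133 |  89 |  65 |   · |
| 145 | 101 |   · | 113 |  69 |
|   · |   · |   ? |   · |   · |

125

The 25 entries sum to 2425, so each line sums to 2425/5 = 485.
Row 1: 61 + 117 + 129 + 105 + ? = 485, so (1,3) = 73.
From row 4, 485 − (145 + 101 + 113 + 69) gives (4,3) = 57.
Column 4: 129 + 97 + 65 + 113 + ? = 485, so (5,4) = 81.
From anti-diagonal, 485 − (105 + 97 + 89 + 101) gives (5,1) = 93.
From column 1, 485 − (61 + 109 + 145 + 93) gives (3,1) = 77.
Row 3: 77 + 133 + 89 + 65 + ? = 485, so (3,5) = 121.
From column 5, 485 − (105 + 53 + 121 + 69) gives (5,5) = 137.
Main diagonal: 61 + 89 + 113 + 137 + ? = 485, so (2,2) = 85.
From row 2, 485 − (109 + 85 + 97 + 53) gives (2,3) = 141.
The remaining cell in column 2 is (5,2) = 485 − 436 = 49.
Column 3 must total 485; the given cells sum to 360, so (5,3) = 125.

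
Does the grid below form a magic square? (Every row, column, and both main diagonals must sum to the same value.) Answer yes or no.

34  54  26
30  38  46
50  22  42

Row 1: 34 + 54 + 26 = 114.
Row 2: 30 + 38 + 46 = 114.
Row 3: 50 + 22 + 42 = 114.
Column 1: 34 + 30 + 50 = 114.
Column 2: 54 + 38 + 22 = 114.
Column 3: 26 + 46 + 42 = 114.
Main diagonal: 34 + 38 + 42 = 114.
Anti-diagonal: 26 + 38 + 50 = 114.
All lines sum to 114.

Yes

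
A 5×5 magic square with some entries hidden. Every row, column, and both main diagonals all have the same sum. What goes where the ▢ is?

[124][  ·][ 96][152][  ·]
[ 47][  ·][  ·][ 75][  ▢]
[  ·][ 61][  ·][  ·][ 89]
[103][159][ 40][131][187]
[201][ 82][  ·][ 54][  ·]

166

Row 4 is complete and sums to 620; that is the magic constant.
Using column 1: 124 + 47 + 103 + 201 + ? → (3,1) = 620 − 475 = 145.
From column 4, 620 − (152 + 75 + 131 + 54) gives (3,4) = 208.
From row 3, 620 − (145 + 61 + 208 + 89) gives (3,3) = 117.
From anti-diagonal, 620 − (75 + 117 + 159 + 201) gives (1,5) = 68.
From row 1, 620 − (124 + 96 + 152 + 68) gives (1,2) = 180.
Using column 2: 180 + 61 + 159 + 82 + ? → (2,2) = 620 − 482 = 138.
Main diagonal needs 620; the known cells sum to 510, so (5,5) = 110.
From row 5, 620 − (201 + 82 + 54 + 110) gives (5,3) = 173.
Column 3 needs 620; the known cells sum to 426, so (2,3) = 194.
Column 5 needs 620; the known cells sum to 454, so (2,5) = 166.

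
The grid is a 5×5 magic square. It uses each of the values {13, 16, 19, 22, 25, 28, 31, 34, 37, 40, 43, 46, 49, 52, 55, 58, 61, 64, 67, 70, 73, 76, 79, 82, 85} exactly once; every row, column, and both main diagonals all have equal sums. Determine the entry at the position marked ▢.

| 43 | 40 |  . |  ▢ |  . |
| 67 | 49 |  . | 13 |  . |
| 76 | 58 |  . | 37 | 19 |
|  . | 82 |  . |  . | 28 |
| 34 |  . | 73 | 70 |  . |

The 25 entries sum to 1225, so each line sums to 1225/5 = 245.
The remaining cell in row 3 is (3,3) = 245 − 190 = 55.
Column 1 must total 245; the given cells sum to 220, so (4,1) = 25.
The remaining cell in column 2 is (5,2) = 245 − 229 = 16.
Anti-diagonal needs 245; the known cells sum to 184, so (1,5) = 61.
Row 5 needs 245; the known cells sum to 193, so (5,5) = 52.
Column 5 must total 245; the given cells sum to 160, so (2,5) = 85.
The remaining cell in main diagonal is (4,4) = 245 − 199 = 46.
From row 2, 245 − (67 + 49 + 13 + 85) gives (2,3) = 31.
Row 4 needs 245; the known cells sum to 181, so (4,3) = 64.
From column 3, 245 − (31 + 55 + 64 + 73) gives (1,3) = 22.
The remaining cell in column 4 is (1,4) = 245 − 166 = 79.

79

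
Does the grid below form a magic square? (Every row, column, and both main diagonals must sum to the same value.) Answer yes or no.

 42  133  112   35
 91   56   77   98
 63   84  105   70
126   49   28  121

No — column 3 sums to 322 but column 4 sums to 324.

Row 1: 42 + 133 + 112 + 35 = 322.
Row 2: 91 + 56 + 77 + 98 = 322.
Row 3: 63 + 84 + 105 + 70 = 322.
Row 4: 126 + 49 + 28 + 121 = 324.
Column 1: 42 + 91 + 63 + 126 = 322.
Column 2: 133 + 56 + 84 + 49 = 322.
Column 3: 112 + 77 + 105 + 28 = 322.
Column 4: 35 + 98 + 70 + 121 = 324.
Main diagonal: 42 + 56 + 105 + 121 = 324.
Anti-diagonal: 35 + 77 + 84 + 126 = 322.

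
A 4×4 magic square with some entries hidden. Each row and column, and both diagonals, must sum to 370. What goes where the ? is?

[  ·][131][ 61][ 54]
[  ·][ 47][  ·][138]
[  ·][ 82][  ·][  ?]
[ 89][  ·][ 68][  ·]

75

From row 1, 370 − (131 + 61 + 54) gives (1,1) = 124.
From column 2, 370 − (131 + 47 + 82) gives (4,2) = 110.
Anti-diagonal: 54 + 82 + 89 + ? = 370, so (2,3) = 145.
Row 2 must total 370; the given cells sum to 330, so (2,1) = 40.
Row 4 needs 370; the known cells sum to 267, so (4,4) = 103.
Column 1: 124 + 40 + 89 + ? = 370, so (3,1) = 117.
Column 3: 61 + 145 + 68 + ? = 370, so (3,3) = 96.
The remaining cell in column 4 is (3,4) = 370 − 295 = 75.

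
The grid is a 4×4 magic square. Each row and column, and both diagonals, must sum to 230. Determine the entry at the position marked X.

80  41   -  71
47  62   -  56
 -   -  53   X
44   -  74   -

Row 1 needs 230; the known cells sum to 192, so (1,3) = 38.
Row 2: 47 + 62 + 56 + ? = 230, so (2,3) = 65.
Column 1 must total 230; the given cells sum to 171, so (3,1) = 59.
Main diagonal needs 230; the known cells sum to 195, so (4,4) = 35.
From anti-diagonal, 230 − (71 + 65 + 44) gives (3,2) = 50.
Row 3: 59 + 50 + 53 + ? = 230, so (3,4) = 68.

68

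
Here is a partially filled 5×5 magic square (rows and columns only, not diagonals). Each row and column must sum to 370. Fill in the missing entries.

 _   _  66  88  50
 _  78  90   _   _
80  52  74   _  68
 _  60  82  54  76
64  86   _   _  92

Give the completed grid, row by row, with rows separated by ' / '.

Row 3 needs 370; the known cells sum to 274, so (3,4) = 96.
The remaining cell in row 4 is (4,1) = 370 − 272 = 98.
The remaining cell in column 2 is (1,2) = 370 − 276 = 94.
Column 3 needs 370; the known cells sum to 312, so (5,3) = 58.
Using column 5: 50 + 68 + 76 + 92 + ? → (2,5) = 370 − 286 = 84.
Row 1 must total 370; the given cells sum to 298, so (1,1) = 72.
Using row 5: 64 + 86 + 58 + 92 + ? → (5,4) = 370 − 300 = 70.
Column 1 needs 370; the known cells sum to 314, so (2,1) = 56.
Column 4 must total 370; the given cells sum to 308, so (2,4) = 62.

72 94 66 88 50 / 56 78 90 62 84 / 80 52 74 96 68 / 98 60 82 54 76 / 64 86 58 70 92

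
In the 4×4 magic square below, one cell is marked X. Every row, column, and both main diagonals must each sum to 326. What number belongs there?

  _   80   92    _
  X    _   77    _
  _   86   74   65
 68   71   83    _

Using row 3: 86 + 74 + 65 + ? → (3,1) = 326 − 225 = 101.
Row 4: 68 + 71 + 83 + ? = 326, so (4,4) = 104.
Using column 2: 80 + 86 + 71 + ? → (2,2) = 326 − 237 = 89.
The remaining cell in main diagonal is (1,1) = 326 − 267 = 59.
The remaining cell in anti-diagonal is (1,4) = 326 − 231 = 95.
Column 1 needs 326; the known cells sum to 228, so (2,1) = 98.

98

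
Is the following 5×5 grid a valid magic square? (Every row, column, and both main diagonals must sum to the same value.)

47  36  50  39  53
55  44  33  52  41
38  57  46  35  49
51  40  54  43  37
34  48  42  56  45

Yes

Row 1: 47 + 36 + 50 + 39 + 53 = 225.
Row 2: 55 + 44 + 33 + 52 + 41 = 225.
Row 3: 38 + 57 + 46 + 35 + 49 = 225.
Row 4: 51 + 40 + 54 + 43 + 37 = 225.
Row 5: 34 + 48 + 42 + 56 + 45 = 225.
Column 1: 47 + 55 + 38 + 51 + 34 = 225.
Column 2: 36 + 44 + 57 + 40 + 48 = 225.
Column 3: 50 + 33 + 46 + 54 + 42 = 225.
Column 4: 39 + 52 + 35 + 43 + 56 = 225.
Column 5: 53 + 41 + 49 + 37 + 45 = 225.
Main diagonal: 47 + 44 + 46 + 43 + 45 = 225.
Anti-diagonal: 53 + 52 + 46 + 40 + 34 = 225.
All lines sum to 225.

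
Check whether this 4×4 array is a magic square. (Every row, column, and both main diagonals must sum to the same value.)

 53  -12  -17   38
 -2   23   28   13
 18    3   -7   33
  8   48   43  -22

Row 1: 53 + (-12) + (-17) + 38 = 62.
Row 2: -2 + 23 + 28 + 13 = 62.
Row 3: 18 + 3 + (-7) + 33 = 47.
Row 4: 8 + 48 + 43 + (-22) = 77.
Column 1: 53 + (-2) + 18 + 8 = 77.
Column 2: -12 + 23 + 3 + 48 = 62.
Column 3: -17 + 28 + (-7) + 43 = 47.
Column 4: 38 + 13 + 33 + (-22) = 62.
Main diagonal: 53 + 23 + (-7) + (-22) = 47.
Anti-diagonal: 38 + 28 + 3 + 8 = 77.

No — main diagonal sums to 47 but column 1 sums to 77.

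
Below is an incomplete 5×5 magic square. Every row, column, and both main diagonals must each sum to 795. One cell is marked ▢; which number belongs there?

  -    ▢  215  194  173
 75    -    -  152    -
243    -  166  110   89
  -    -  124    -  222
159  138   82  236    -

The remaining cell in row 3 is (3,2) = 795 − 608 = 187.
From row 5, 795 − (159 + 138 + 82 + 236) gives (5,5) = 180.
Column 3 must total 795; the given cells sum to 587, so (2,3) = 208.
Column 4: 194 + 152 + 110 + 236 + ? = 795, so (4,4) = 103.
Using column 5: 173 + 89 + 222 + 180 + ? → (2,5) = 795 − 664 = 131.
The remaining cell in anti-diagonal is (4,2) = 795 − 650 = 145.
The remaining cell in row 2 is (2,2) = 795 − 566 = 229.
Using row 4: 145 + 124 + 103 + 222 + ? → (4,1) = 795 − 594 = 201.
Column 1 needs 795; the known cells sum to 678, so (1,1) = 117.
Column 2 needs 795; the known cells sum to 699, so (1,2) = 96.

96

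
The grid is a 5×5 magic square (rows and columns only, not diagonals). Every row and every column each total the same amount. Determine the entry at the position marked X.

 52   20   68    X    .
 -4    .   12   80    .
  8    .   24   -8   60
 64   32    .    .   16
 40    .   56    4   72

Column 1 is complete and sums to 160; that is the magic constant.
Row 3 needs 160; the known cells sum to 84, so (3,2) = 76.
From row 5, 160 − (40 + 56 + 4 + 72) gives (5,2) = -12.
The remaining cell in column 2 is (2,2) = 160 − 116 = 44.
The remaining cell in column 3 is (4,3) = 160 − 160 = 0.
From row 2, 160 − (-4 + 44 + 12 + 80) gives (2,5) = 28.
Row 4 must total 160; the given cells sum to 112, so (4,4) = 48.
Using column 4: 80 + (-8) + 48 + 4 + ? → (1,4) = 160 − 124 = 36.

36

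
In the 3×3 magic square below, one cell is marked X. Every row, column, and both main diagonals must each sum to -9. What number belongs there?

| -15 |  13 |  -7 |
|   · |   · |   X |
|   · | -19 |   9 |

Using row 3: -19 + 9 + ? → (3,1) = -9 − (-10) = 1.
Column 1 needs -9; the known cells sum to -14, so (2,1) = 5.
From column 2, -9 − (13 + (-19)) gives (2,2) = -3.
Column 3: -7 + 9 + ? = -9, so (2,3) = -11.

-11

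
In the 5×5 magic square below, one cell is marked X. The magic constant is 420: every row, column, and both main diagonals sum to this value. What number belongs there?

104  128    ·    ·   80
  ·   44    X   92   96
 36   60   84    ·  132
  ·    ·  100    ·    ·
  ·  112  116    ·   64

The remaining cell in row 3 is (3,4) = 420 − 312 = 108.
Using column 2: 128 + 44 + 60 + 112 + ? → (4,2) = 420 − 344 = 76.
Column 5 needs 420; the known cells sum to 372, so (4,5) = 48.
Main diagonal needs 420; the known cells sum to 296, so (4,4) = 124.
Anti-diagonal: 80 + 92 + 84 + 76 + ? = 420, so (5,1) = 88.
Row 4 needs 420; the known cells sum to 348, so (4,1) = 72.
Row 5 must total 420; the given cells sum to 380, so (5,4) = 40.
Column 1 must total 420; the given cells sum to 300, so (2,1) = 120.
Column 4 needs 420; the known cells sum to 364, so (1,4) = 56.
Row 1 needs 420; the known cells sum to 368, so (1,3) = 52.
Row 2: 120 + 44 + 92 + 96 + ? = 420, so (2,3) = 68.

68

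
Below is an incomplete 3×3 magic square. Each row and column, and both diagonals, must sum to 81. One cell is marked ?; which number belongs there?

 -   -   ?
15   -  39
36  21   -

18

Row 2: 15 + 39 + ? = 81, so (2,2) = 27.
From row 3, 81 − (36 + 21) gives (3,3) = 24.
From column 1, 81 − (15 + 36) gives (1,1) = 30.
Column 2 needs 81; the known cells sum to 48, so (1,2) = 33.
From column 3, 81 − (39 + 24) gives (1,3) = 18.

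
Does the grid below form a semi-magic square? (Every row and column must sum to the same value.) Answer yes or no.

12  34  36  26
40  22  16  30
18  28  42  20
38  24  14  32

Row 1: 12 + 34 + 36 + 26 = 108.
Row 2: 40 + 22 + 16 + 30 = 108.
Row 3: 18 + 28 + 42 + 20 = 108.
Row 4: 38 + 24 + 14 + 32 = 108.
Column 1: 12 + 40 + 18 + 38 = 108.
Column 2: 34 + 22 + 28 + 24 = 108.
Column 3: 36 + 16 + 42 + 14 = 108.
Column 4: 26 + 30 + 20 + 32 = 108.
All lines sum to 108.

Yes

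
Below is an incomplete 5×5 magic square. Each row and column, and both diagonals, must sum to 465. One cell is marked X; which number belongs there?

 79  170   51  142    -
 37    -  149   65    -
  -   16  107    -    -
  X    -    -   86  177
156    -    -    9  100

58

Row 1 must total 465; the given cells sum to 442, so (1,5) = 23.
Using column 4: 142 + 65 + 86 + 9 + ? → (3,4) = 465 − 302 = 163.
The remaining cell in main diagonal is (2,2) = 465 − 372 = 93.
The remaining cell in anti-diagonal is (4,2) = 465 − 351 = 114.
Using row 2: 37 + 93 + 149 + 65 + ? → (2,5) = 465 − 344 = 121.
Column 2 must total 465; the given cells sum to 393, so (5,2) = 72.
The remaining cell in column 5 is (3,5) = 465 − 421 = 44.
Using row 3: 16 + 107 + 163 + 44 + ? → (3,1) = 465 − 330 = 135.
Row 5 needs 465; the known cells sum to 337, so (5,3) = 128.
Column 1 needs 465; the known cells sum to 407, so (4,1) = 58.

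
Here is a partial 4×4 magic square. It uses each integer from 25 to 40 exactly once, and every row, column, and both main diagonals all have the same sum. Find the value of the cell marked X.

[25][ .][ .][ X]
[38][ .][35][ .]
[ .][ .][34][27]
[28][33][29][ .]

37

The entries are 25 through 40, which sum to 520, so each line sums to 520/4 = 130.
Row 4: 28 + 33 + 29 + ? = 130, so (4,4) = 40.
From column 1, 130 − (25 + 38 + 28) gives (3,1) = 39.
Column 3 must total 130; the given cells sum to 98, so (1,3) = 32.
Main diagonal must total 130; the given cells sum to 99, so (2,2) = 31.
Row 2: 38 + 31 + 35 + ? = 130, so (2,4) = 26.
Row 3 must total 130; the given cells sum to 100, so (3,2) = 30.
The remaining cell in column 2 is (1,2) = 130 − 94 = 36.
Column 4 needs 130; the known cells sum to 93, so (1,4) = 37.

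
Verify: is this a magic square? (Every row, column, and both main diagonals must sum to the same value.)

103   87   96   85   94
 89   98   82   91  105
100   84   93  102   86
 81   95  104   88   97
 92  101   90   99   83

Row 1: 103 + 87 + 96 + 85 + 94 = 465.
Row 2: 89 + 98 + 82 + 91 + 105 = 465.
Row 3: 100 + 84 + 93 + 102 + 86 = 465.
Row 4: 81 + 95 + 104 + 88 + 97 = 465.
Row 5: 92 + 101 + 90 + 99 + 83 = 465.
Column 1: 103 + 89 + 100 + 81 + 92 = 465.
Column 2: 87 + 98 + 84 + 95 + 101 = 465.
Column 3: 96 + 82 + 93 + 104 + 90 = 465.
Column 4: 85 + 91 + 102 + 88 + 99 = 465.
Column 5: 94 + 105 + 86 + 97 + 83 = 465.
Main diagonal: 103 + 98 + 93 + 88 + 83 = 465.
Anti-diagonal: 94 + 91 + 93 + 95 + 92 = 465.
All lines sum to 465.

Yes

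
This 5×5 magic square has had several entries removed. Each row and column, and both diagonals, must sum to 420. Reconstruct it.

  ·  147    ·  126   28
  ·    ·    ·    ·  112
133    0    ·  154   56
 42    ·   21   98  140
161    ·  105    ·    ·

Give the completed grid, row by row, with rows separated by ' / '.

The remaining cell in row 3 is (3,3) = 420 − 343 = 77.
From row 4, 420 − (42 + 21 + 98 + 140) gives (4,2) = 119.
From column 5, 420 − (28 + 112 + 56 + 140) gives (5,5) = 84.
Anti-diagonal needs 420; the known cells sum to 385, so (2,4) = 35.
From column 4, 420 − (126 + 35 + 154 + 98) gives (5,4) = 7.
Row 5 must total 420; the given cells sum to 357, so (5,2) = 63.
Column 2: 147 + 0 + 119 + 63 + ? = 420, so (2,2) = 91.
Using main diagonal: 91 + 77 + 98 + 84 + ? → (1,1) = 420 − 350 = 70.
From row 1, 420 − (70 + 147 + 126 + 28) gives (1,3) = 49.
Column 1: 70 + 133 + 42 + 161 + ? = 420, so (2,1) = 14.
From column 3, 420 − (49 + 77 + 21 + 105) gives (2,3) = 168.

70 147 49 126 28 / 14 91 168 35 112 / 133 0 77 154 56 / 42 119 21 98 140 / 161 63 105 7 84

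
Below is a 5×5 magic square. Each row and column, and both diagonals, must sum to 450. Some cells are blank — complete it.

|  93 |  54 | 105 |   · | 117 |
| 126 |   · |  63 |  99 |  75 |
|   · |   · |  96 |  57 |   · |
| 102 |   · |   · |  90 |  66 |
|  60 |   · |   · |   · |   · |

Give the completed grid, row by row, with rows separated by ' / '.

Row 1 must total 450; the given cells sum to 369, so (1,4) = 81.
Using row 2: 126 + 63 + 99 + 75 + ? → (2,2) = 450 − 363 = 87.
Column 1: 93 + 126 + 102 + 60 + ? = 450, so (3,1) = 69.
Column 4 needs 450; the known cells sum to 327, so (5,4) = 123.
Using main diagonal: 93 + 87 + 96 + 90 + ? → (5,5) = 450 − 366 = 84.
Anti-diagonal needs 450; the known cells sum to 372, so (4,2) = 78.
Using row 4: 102 + 78 + 90 + 66 + ? → (4,3) = 450 − 336 = 114.
Column 3: 105 + 63 + 96 + 114 + ? = 450, so (5,3) = 72.
From column 5, 450 − (117 + 75 + 66 + 84) gives (3,5) = 108.
Row 3: 69 + 96 + 57 + 108 + ? = 450, so (3,2) = 120.
Row 5 needs 450; the known cells sum to 339, so (5,2) = 111.

93 54 105 81 117 / 126 87 63 99 75 / 69 120 96 57 108 / 102 78 114 90 66 / 60 111 72 123 84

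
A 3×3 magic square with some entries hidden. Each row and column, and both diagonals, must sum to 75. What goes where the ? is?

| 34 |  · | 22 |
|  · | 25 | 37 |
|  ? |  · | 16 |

28

Using row 1: 34 + 22 + ? → (1,2) = 75 − 56 = 19.
From row 2, 75 − (25 + 37) gives (2,1) = 13.
The remaining cell in column 1 is (3,1) = 75 − 47 = 28.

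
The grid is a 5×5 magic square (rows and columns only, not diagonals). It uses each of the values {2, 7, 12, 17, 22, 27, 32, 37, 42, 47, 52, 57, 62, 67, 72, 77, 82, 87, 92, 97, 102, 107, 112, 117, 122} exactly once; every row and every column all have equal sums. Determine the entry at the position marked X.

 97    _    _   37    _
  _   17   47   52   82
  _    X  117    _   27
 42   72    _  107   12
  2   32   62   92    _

The 25 entries sum to 1550, so each line sums to 1550/5 = 310.
From row 2, 310 − (17 + 47 + 52 + 82) gives (2,1) = 112.
Row 4: 42 + 72 + 107 + 12 + ? = 310, so (4,3) = 77.
Row 5: 2 + 32 + 62 + 92 + ? = 310, so (5,5) = 122.
Column 1: 97 + 112 + 42 + 2 + ? = 310, so (3,1) = 57.
From column 3, 310 − (47 + 117 + 77 + 62) gives (1,3) = 7.
Using column 4: 37 + 52 + 107 + 92 + ? → (3,4) = 310 − 288 = 22.
Column 5: 82 + 27 + 12 + 122 + ? = 310, so (1,5) = 67.
From row 1, 310 − (97 + 7 + 37 + 67) gives (1,2) = 102.
Row 3 must total 310; the given cells sum to 223, so (3,2) = 87.

87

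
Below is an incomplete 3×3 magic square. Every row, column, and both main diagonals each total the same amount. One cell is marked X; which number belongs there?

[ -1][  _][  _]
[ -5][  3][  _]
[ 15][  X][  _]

Column 1 is complete and sums to 9; that is the magic constant.
From row 2, 9 − (-5 + 3) gives (2,3) = 11.
The remaining cell in main diagonal is (3,3) = 9 − 2 = 7.
Using anti-diagonal: 3 + 15 + ? → (1,3) = 9 − 18 = -9.
The remaining cell in row 1 is (1,2) = 9 − (-10) = 19.
The remaining cell in row 3 is (3,2) = 9 − 22 = -13.

-13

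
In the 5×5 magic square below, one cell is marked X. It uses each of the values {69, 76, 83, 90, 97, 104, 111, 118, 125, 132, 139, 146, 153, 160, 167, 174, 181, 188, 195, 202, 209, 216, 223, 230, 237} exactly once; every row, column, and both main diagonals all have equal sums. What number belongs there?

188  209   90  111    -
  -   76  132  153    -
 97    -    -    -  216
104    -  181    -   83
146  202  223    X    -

The 25 entries sum to 3825, so each line sums to 3825/5 = 765.
The remaining cell in row 1 is (1,5) = 765 − 598 = 167.
From column 1, 765 − (188 + 97 + 104 + 146) gives (2,1) = 230.
Using column 3: 90 + 132 + 181 + 223 + ? → (3,3) = 765 − 626 = 139.
Using anti-diagonal: 167 + 153 + 139 + 146 + ? → (4,2) = 765 − 605 = 160.
The remaining cell in row 2 is (2,5) = 765 − 591 = 174.
From row 4, 765 − (104 + 160 + 181 + 83) gives (4,4) = 237.
The remaining cell in column 2 is (3,2) = 765 − 647 = 118.
Column 5 needs 765; the known cells sum to 640, so (5,5) = 125.
The remaining cell in row 3 is (3,4) = 765 − 570 = 195.
Row 5: 146 + 202 + 223 + 125 + ? = 765, so (5,4) = 69.

69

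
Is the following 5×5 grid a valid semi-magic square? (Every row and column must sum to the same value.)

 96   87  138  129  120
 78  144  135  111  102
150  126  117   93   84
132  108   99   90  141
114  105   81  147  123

Yes

Row 1: 96 + 87 + 138 + 129 + 120 = 570.
Row 2: 78 + 144 + 135 + 111 + 102 = 570.
Row 3: 150 + 126 + 117 + 93 + 84 = 570.
Row 4: 132 + 108 + 99 + 90 + 141 = 570.
Row 5: 114 + 105 + 81 + 147 + 123 = 570.
Column 1: 96 + 78 + 150 + 132 + 114 = 570.
Column 2: 87 + 144 + 126 + 108 + 105 = 570.
Column 3: 138 + 135 + 117 + 99 + 81 = 570.
Column 4: 129 + 111 + 93 + 90 + 147 = 570.
Column 5: 120 + 102 + 84 + 141 + 123 = 570.
All lines sum to 570.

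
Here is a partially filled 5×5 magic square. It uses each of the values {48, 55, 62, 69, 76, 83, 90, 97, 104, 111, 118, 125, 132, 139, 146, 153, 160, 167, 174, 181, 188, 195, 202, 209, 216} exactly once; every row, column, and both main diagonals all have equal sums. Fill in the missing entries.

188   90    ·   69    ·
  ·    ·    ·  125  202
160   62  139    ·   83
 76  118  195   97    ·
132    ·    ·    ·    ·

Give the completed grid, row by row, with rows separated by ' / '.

188 90 167 69 146 / 104 181 48 125 202 / 160 62 139 216 83 / 76 118 195 97 174 / 132 209 111 153 55

The 25 entries sum to 3300, so each line sums to 3300/5 = 660.
Using row 3: 160 + 62 + 139 + 83 + ? → (3,4) = 660 − 444 = 216.
Row 4: 76 + 118 + 195 + 97 + ? = 660, so (4,5) = 174.
Column 1 needs 660; the known cells sum to 556, so (2,1) = 104.
Column 4: 69 + 125 + 216 + 97 + ? = 660, so (5,4) = 153.
The remaining cell in anti-diagonal is (1,5) = 660 − 514 = 146.
The remaining cell in row 1 is (1,3) = 660 − 493 = 167.
Using column 5: 146 + 202 + 83 + 174 + ? → (5,5) = 660 − 605 = 55.
From main diagonal, 660 − (188 + 139 + 97 + 55) gives (2,2) = 181.
Using row 2: 104 + 181 + 125 + 202 + ? → (2,3) = 660 − 612 = 48.
From column 2, 660 − (90 + 181 + 62 + 118) gives (5,2) = 209.
From column 3, 660 − (167 + 48 + 139 + 195) gives (5,3) = 111.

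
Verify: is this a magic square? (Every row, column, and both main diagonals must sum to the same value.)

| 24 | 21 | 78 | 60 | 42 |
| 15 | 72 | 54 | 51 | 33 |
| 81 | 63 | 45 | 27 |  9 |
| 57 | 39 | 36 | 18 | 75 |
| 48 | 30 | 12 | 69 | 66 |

Row 1: 24 + 21 + 78 + 60 + 42 = 225.
Row 2: 15 + 72 + 54 + 51 + 33 = 225.
Row 3: 81 + 63 + 45 + 27 + 9 = 225.
Row 4: 57 + 39 + 36 + 18 + 75 = 225.
Row 5: 48 + 30 + 12 + 69 + 66 = 225.
Column 1: 24 + 15 + 81 + 57 + 48 = 225.
Column 2: 21 + 72 + 63 + 39 + 30 = 225.
Column 3: 78 + 54 + 45 + 36 + 12 = 225.
Column 4: 60 + 51 + 27 + 18 + 69 = 225.
Column 5: 42 + 33 + 9 + 75 + 66 = 225.
Main diagonal: 24 + 72 + 45 + 18 + 66 = 225.
Anti-diagonal: 42 + 51 + 45 + 39 + 48 = 225.
All lines sum to 225.

Yes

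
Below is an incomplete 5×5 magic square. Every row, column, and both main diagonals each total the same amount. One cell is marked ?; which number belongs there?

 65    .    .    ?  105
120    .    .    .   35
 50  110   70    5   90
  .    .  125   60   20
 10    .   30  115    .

45

Row 3 is complete and sums to 325; that is the magic constant.
Column 1: 65 + 120 + 50 + 10 + ? = 325, so (4,1) = 80.
The remaining cell in column 5 is (5,5) = 325 − 250 = 75.
Main diagonal: 65 + 70 + 60 + 75 + ? = 325, so (2,2) = 55.
Row 4: 80 + 125 + 60 + 20 + ? = 325, so (4,2) = 40.
Row 5 needs 325; the known cells sum to 230, so (5,2) = 95.
From column 2, 325 − (55 + 110 + 40 + 95) gives (1,2) = 25.
Anti-diagonal must total 325; the given cells sum to 225, so (2,4) = 100.
Using row 2: 120 + 55 + 100 + 35 + ? → (2,3) = 325 − 310 = 15.
Column 3 needs 325; the known cells sum to 240, so (1,3) = 85.
From column 4, 325 − (100 + 5 + 60 + 115) gives (1,4) = 45.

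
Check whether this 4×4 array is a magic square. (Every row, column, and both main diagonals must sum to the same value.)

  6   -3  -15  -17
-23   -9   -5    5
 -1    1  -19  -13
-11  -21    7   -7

No — column 1 sums to -29 but column 3 sums to -32.

Row 1: 6 + (-3) + (-15) + (-17) = -29.
Row 2: -23 + (-9) + (-5) + 5 = -32.
Row 3: -1 + 1 + (-19) + (-13) = -32.
Row 4: -11 + (-21) + 7 + (-7) = -32.
Column 1: 6 + (-23) + (-1) + (-11) = -29.
Column 2: -3 + (-9) + 1 + (-21) = -32.
Column 3: -15 + (-5) + (-19) + 7 = -32.
Column 4: -17 + 5 + (-13) + (-7) = -32.
Main diagonal: 6 + (-9) + (-19) + (-7) = -29.
Anti-diagonal: -17 + (-5) + 1 + (-11) = -32.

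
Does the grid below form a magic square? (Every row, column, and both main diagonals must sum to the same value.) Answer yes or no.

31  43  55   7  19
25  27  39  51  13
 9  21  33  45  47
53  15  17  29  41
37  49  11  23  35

Row 1: 31 + 43 + 55 + 7 + 19 = 155.
Row 2: 25 + 27 + 39 + 51 + 13 = 155.
Row 3: 9 + 21 + 33 + 45 + 47 = 155.
Row 4: 53 + 15 + 17 + 29 + 41 = 155.
Row 5: 37 + 49 + 11 + 23 + 35 = 155.
Column 1: 31 + 25 + 9 + 53 + 37 = 155.
Column 2: 43 + 27 + 21 + 15 + 49 = 155.
Column 3: 55 + 39 + 33 + 17 + 11 = 155.
Column 4: 7 + 51 + 45 + 29 + 23 = 155.
Column 5: 19 + 13 + 47 + 41 + 35 = 155.
Main diagonal: 31 + 27 + 33 + 29 + 35 = 155.
Anti-diagonal: 19 + 51 + 33 + 15 + 37 = 155.
All lines sum to 155.

Yes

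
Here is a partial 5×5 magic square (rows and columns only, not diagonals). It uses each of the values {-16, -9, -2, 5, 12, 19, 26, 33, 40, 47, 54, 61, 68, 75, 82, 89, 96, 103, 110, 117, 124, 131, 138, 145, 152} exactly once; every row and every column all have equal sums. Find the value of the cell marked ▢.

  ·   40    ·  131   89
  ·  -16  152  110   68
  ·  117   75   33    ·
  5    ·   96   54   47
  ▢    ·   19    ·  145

103

The 25 entries sum to 1700, so each line sums to 1700/5 = 340.
Row 2: -16 + 152 + 110 + 68 + ? = 340, so (2,1) = 26.
Row 4 needs 340; the known cells sum to 202, so (4,2) = 138.
Column 2: 40 + (-16) + 117 + 138 + ? = 340, so (5,2) = 61.
The remaining cell in column 3 is (1,3) = 340 − 342 = -2.
From column 4, 340 − (131 + 110 + 33 + 54) gives (5,4) = 12.
Column 5: 89 + 68 + 47 + 145 + ? = 340, so (3,5) = -9.
The remaining cell in row 1 is (1,1) = 340 − 258 = 82.
Row 3 must total 340; the given cells sum to 216, so (3,1) = 124.
Using row 5: 61 + 19 + 12 + 145 + ? → (5,1) = 340 − 237 = 103.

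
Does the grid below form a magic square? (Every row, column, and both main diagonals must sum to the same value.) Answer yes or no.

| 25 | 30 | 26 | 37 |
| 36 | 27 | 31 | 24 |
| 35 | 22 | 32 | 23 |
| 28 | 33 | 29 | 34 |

No — row 4 sums to 124 but column 3 sums to 118.

Row 1: 25 + 30 + 26 + 37 = 118.
Row 2: 36 + 27 + 31 + 24 = 118.
Row 3: 35 + 22 + 32 + 23 = 112.
Row 4: 28 + 33 + 29 + 34 = 124.
Column 1: 25 + 36 + 35 + 28 = 124.
Column 2: 30 + 27 + 22 + 33 = 112.
Column 3: 26 + 31 + 32 + 29 = 118.
Column 4: 37 + 24 + 23 + 34 = 118.
Main diagonal: 25 + 27 + 32 + 34 = 118.
Anti-diagonal: 37 + 31 + 22 + 28 = 118.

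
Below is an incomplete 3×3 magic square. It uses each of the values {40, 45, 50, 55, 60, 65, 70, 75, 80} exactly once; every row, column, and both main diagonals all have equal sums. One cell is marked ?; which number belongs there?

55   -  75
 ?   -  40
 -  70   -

80

The 9 entries sum to 540, so each line sums to 540/3 = 180.
Row 1 needs 180; the known cells sum to 130, so (1,2) = 50.
From column 2, 180 − (50 + 70) gives (2,2) = 60.
From column 3, 180 − (75 + 40) gives (3,3) = 65.
Using anti-diagonal: 75 + 60 + ? → (3,1) = 180 − 135 = 45.
Using row 2: 60 + 40 + ? → (2,1) = 180 − 100 = 80.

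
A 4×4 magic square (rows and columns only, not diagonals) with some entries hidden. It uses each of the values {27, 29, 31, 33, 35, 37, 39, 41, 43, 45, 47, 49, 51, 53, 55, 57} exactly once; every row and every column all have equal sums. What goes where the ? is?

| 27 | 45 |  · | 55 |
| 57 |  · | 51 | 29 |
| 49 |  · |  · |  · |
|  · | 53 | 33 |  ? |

47

The 16 entries sum to 672, so each line sums to 672/4 = 168.
From row 1, 168 − (27 + 45 + 55) gives (1,3) = 41.
Row 2 needs 168; the known cells sum to 137, so (2,2) = 31.
Column 1 must total 168; the given cells sum to 133, so (4,1) = 35.
Column 2: 45 + 31 + 53 + ? = 168, so (3,2) = 39.
Column 3: 41 + 51 + 33 + ? = 168, so (3,3) = 43.
Row 3: 49 + 39 + 43 + ? = 168, so (3,4) = 37.
Row 4 needs 168; the known cells sum to 121, so (4,4) = 47.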